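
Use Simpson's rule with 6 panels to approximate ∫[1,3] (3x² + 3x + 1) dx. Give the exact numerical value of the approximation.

40

h = (3 − 1)/6 = 0.333333.
Nodes x₀,…,x₆ = 1, 1.333333, 1.666667, 2, 2.333333, 2.666667, 3.
f(x) = 3x² + 3x + 1: f₀=7, f₁=10.333333, f₂=14.333333, f₃=19, f₄=24.333333, f₅=30.333333, f₆=37.
(h/3)·[f₀ + 4f₁ + 2f₂ + 4f₃ + 2f₄ + 4f₅ + f₆] = 0.111111·(360) = 40.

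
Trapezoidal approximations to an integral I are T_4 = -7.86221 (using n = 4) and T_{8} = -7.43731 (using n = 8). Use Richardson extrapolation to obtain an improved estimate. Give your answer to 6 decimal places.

-7.295677

R = (4·T_{8} − T_4) / 3 = (4·(-7.43731) − (-7.86221))/3 = (-21.88703)/3 = -7.295677.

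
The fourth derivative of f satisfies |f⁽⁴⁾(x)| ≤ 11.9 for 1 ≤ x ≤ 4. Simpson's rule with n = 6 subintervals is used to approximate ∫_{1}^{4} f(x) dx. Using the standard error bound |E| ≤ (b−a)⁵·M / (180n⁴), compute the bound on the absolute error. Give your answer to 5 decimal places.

0.01240

|E| ≤ (3)⁵·11.9 / (180·6⁴) = 2891.7/233280 = 0.01240.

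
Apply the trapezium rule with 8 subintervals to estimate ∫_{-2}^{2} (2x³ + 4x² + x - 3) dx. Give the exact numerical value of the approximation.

10

h = (2 − (-2))/8 = 0.5.
Nodes x₀,…,x₈ = -2, -1.5, -1, -0.5, 0, 0.5, 1, 1.5, 2.
f(x) = 2x³ + 4x² + x - 3: f₀=-5, f₁=-2.25, f₂=-2, f₃=-2.75, f₄=-3, f₅=-1.25, f₆=4, f₇=14.25, f₈=31.
(h/2)·[f₀ + 2f₁ + 2f₂ + 2f₃ + 2f₄ + 2f₅ + 2f₆ + 2f₇ + f₈] = 0.25·(40) = 10.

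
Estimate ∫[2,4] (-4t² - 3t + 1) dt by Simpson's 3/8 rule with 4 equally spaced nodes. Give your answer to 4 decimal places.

-90.6667

h = (4 − 2)/3 = 0.666667.
Nodes t₀,…,t₃ = 2, 2.666667, 3.333333, 4.
f(t) = -4t² - 3t + 1: f₀=-21, f₁=-35.444444, f₂=-53.444444, f₃=-75.
(3h/8)·[f₀ + 3f₁ + 3f₂ + f₃] = 0.25·(-362.666667) = -90.6667.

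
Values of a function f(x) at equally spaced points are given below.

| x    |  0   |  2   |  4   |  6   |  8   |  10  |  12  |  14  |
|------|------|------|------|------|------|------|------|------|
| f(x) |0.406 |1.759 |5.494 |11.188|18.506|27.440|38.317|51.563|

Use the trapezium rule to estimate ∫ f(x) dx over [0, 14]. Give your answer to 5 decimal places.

257.37700

h = 2, n = 7.
(h/2)·[y₀ + 2y₁ + 2y₂ + 2y₃ + 2y₄ + 2y₅ + 2y₆ + y₇] = 1·(257.377) = 257.37700.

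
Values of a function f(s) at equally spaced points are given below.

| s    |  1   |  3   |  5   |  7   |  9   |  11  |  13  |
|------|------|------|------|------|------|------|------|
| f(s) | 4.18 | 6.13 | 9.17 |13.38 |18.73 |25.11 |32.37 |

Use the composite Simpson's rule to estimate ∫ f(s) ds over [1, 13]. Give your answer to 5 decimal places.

h = 2, n = 6.
(h/3)·[y₀ + 4y₁ + 2y₂ + 4y₃ + 2y₄ + 4y₅ + y₆] = 0.666667·(270.83) = 180.55333.

180.55333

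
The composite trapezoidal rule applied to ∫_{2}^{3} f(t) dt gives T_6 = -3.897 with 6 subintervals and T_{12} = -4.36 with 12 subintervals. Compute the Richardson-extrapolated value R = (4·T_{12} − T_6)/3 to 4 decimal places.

-4.5143

R = (4·T_{12} − T_6) / 3 = (4·(-4.36) − (-3.897))/3 = (-13.543)/3 = -4.5143.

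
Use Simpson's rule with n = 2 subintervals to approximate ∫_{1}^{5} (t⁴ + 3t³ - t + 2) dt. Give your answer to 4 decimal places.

1097.3333

h = (5 − 1)/2 = 2.
Nodes t₀,…,t₂ = 1, 3, 5.
f(t) = t⁴ + 3t³ - t + 2: f₀=5, f₁=161, f₂=997.
(h/3)·[f₀ + 4f₁ + f₂] = 0.666667·(1646) = 1097.3333.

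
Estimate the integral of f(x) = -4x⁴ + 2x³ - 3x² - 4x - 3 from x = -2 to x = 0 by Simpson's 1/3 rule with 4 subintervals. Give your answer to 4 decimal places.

h = (0 − (-2))/4 = 0.5.
Nodes x₀,…,x₄ = -2, -1.5, -1, -0.5, 0.
f(x) = -4x⁴ + 2x³ - 3x² - 4x - 3: f₀=-87, f₁=-30.75, f₂=-8, f₃=-2.25, f₄=-3.
(h/3)·[f₀ + 4f₁ + 2f₂ + 4f₃ + f₄] = 0.166667·(-238) = -39.6667.

-39.6667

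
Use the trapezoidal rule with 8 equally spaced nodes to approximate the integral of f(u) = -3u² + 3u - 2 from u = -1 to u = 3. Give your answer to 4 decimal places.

h = (3 − (-1))/7 = 0.571429.
Nodes u₀,…,u₇ = -1, -0.428571, 0.142857, 0.714286, 1.285714, 1.857143, 2.428571, 3.
f(u) = -3u² + 3u - 2: f₀=-8, f₁=-3.836735, f₂=-1.632653, f₃=-1.387755, f₄=-3.102041, f₅=-6.775510, f₆=-12.408163, f₇=-20.
(h/2)·[f₀ + 2f₁ + 2f₂ + 2f₃ + 2f₄ + 2f₅ + 2f₆ + f₇] = 0.285714·(-86.285714) = -24.6531.

-24.6531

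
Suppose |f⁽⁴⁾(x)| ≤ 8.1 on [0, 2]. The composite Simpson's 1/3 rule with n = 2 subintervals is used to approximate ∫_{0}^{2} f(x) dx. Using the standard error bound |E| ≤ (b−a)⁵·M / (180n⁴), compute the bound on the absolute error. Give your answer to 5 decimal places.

|E| ≤ (2)⁵·8.1 / (180·2⁴) = 259.2/2880 = 0.09000.

0.09000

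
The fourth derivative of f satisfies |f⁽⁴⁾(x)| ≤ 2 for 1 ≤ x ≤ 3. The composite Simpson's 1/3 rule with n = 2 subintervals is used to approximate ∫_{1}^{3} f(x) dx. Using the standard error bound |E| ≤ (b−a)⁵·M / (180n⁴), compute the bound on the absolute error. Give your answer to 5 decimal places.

0.02222

|E| ≤ (2)⁵·2 / (180·2⁴) = 64/2880 = 0.02222.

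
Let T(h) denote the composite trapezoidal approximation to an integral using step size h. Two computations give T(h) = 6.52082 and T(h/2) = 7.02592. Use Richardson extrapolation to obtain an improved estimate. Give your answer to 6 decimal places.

R = (4·T(h/2) − T(h)) / 3 = (4·7.02592 − 6.52082)/3 = (21.58286)/3 = 7.194287.

7.194287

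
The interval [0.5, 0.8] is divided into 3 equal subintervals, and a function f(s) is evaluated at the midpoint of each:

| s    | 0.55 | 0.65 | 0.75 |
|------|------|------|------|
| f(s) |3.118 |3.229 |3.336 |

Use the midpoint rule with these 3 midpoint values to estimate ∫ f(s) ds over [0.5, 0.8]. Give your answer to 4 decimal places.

0.9683

h = 0.1, n = 3.
h·[y(m₁) + y(m₂) + y(m₃)] = 0.1·(9.683) = 0.9683.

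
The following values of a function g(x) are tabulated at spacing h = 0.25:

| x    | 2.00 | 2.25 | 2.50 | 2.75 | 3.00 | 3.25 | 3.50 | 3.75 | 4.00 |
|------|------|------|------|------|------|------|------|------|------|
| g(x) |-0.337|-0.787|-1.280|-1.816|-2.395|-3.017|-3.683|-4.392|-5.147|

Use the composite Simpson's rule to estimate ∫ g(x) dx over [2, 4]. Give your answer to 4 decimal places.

-5.0207

h = 0.25, n = 8.
(h/3)·[y₀ + 4y₁ + 2y₂ + 4y₃ + 2y₄ + 4y₅ + 2y₆ + 4y₇ + y₈] = 0.083333·(-60.248) = -5.0207.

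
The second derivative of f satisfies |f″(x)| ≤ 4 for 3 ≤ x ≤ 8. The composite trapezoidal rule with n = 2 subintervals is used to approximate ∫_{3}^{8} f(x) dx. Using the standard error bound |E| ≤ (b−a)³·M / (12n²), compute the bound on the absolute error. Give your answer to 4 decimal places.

|E| ≤ (5)³·4 / (12·2²) = 500/48 = 10.4167.

10.4167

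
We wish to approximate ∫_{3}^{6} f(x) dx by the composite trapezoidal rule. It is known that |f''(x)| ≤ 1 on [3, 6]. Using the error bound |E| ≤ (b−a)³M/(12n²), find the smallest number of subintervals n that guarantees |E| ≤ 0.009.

16

Need 27/(12n²) ≤ 0.009.
n² ≥ 27/(12·0.009) = 250 ⇒ n ≥ 15.8114, so the smallest n is 16.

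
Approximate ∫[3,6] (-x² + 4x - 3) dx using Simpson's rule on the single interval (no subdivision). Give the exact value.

-18

S = (b−a)/6 · [f(3) + 4f(4.5) + f(6)] = 0.5·[0 + 4·(-5.25) + (-15)] = -18.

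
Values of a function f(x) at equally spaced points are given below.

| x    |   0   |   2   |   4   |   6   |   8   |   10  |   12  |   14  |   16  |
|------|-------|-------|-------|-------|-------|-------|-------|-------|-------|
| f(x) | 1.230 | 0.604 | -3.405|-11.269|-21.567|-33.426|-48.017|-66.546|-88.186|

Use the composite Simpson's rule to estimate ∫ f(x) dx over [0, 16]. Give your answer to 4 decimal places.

h = 2, n = 8.
(h/3)·[y₀ + 4y₁ + 2y₂ + 4y₃ + 2y₄ + 4y₅ + 2y₆ + 4y₇ + y₈] = 0.666667·(-675.482) = -450.3213.

-450.3213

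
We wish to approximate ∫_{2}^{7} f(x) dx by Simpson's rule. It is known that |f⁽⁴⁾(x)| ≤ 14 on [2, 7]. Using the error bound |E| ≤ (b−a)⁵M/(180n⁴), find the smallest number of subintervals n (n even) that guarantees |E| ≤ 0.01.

14

Need 43750/(180n⁴) ≤ 0.01.
n⁴ ≥ 43750/(180·0.01) = 24305.6 ⇒ n ≥ 12.4861, so the smallest even n is 14. (n must be even for Simpson's rule.)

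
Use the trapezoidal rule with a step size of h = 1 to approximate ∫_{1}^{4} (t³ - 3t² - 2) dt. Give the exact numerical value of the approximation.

-3

h = (4 − 1)/3 = 1.
Nodes t₀,…,t₃ = 1, 2, 3, 4.
f(t) = t³ - 3t² - 2: f₀=-4, f₁=-6, f₂=-2, f₃=14.
(h/2)·[f₀ + 2f₁ + 2f₂ + f₃] = 0.5·(-6) = -3.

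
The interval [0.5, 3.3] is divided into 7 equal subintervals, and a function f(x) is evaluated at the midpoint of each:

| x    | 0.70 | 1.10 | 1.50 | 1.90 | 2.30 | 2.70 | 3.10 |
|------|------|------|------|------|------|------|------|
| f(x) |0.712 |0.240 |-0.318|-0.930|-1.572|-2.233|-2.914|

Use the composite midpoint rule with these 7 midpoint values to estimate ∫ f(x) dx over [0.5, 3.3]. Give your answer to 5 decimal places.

h = 0.4, n = 7.
h·[y(m₁) + y(m₂) + y(m₃) + y(m₄) + y(m₅) + y(m₆) + y(m₇)] = 0.4·(-7.015) = -2.80600.

-2.80600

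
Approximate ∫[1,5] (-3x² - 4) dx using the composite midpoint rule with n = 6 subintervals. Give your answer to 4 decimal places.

-139.5556

h = (5 − 1)/6 = 0.666667.
Midpoints m₁,…,m₆ = 1.333333, 2, 2.666667, 3.333333, 4, 4.666667.
f(m₁)=-9.333333, f(m₂)=-16, f(m₃)=-25.333333, f(m₄)=-37.333333, f(m₅)=-52, f(m₆)=-69.333333.
h·[f(m₁) + f(m₂) + f(m₃) + f(m₄) + f(m₅) + f(m₆)] = 0.666667·(-209.333333) = -139.5556.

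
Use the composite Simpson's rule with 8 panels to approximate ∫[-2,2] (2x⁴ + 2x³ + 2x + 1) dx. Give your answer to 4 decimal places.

h = (2 − (-2))/8 = 0.5.
Nodes x₀,…,x₈ = -2, -1.5, -1, -0.5, 0, 0.5, 1, 1.5, 2.
f(x) = 2x⁴ + 2x³ + 2x + 1: f₀=13, f₁=1.375, f₂=-1, f₃=-0.125, f₄=1, f₅=2.375, f₆=7, f₇=20.875, f₈=53.
(h/3)·[f₀ + 4f₁ + 2f₂ + 4f₃ + 2f₄ + 4f₅ + 2f₆ + 4f₇ + f₈] = 0.166667·(178) = 29.6667.

29.6667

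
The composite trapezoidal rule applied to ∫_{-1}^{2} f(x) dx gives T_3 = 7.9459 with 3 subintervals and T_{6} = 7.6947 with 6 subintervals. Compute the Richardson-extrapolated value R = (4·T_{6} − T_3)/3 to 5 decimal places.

R = (4·T_{6} − T_3) / 3 = (4·7.6947 − 7.9459)/3 = (22.8329)/3 = 7.61097.

7.61097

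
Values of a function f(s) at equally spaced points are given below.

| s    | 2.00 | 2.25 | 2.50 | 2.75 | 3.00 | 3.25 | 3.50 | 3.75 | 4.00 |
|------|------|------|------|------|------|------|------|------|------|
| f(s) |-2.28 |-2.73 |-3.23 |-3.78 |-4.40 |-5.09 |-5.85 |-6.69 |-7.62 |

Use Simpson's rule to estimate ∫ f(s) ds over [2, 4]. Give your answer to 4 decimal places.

h = 0.25, n = 8.
(h/3)·[y₀ + 4y₁ + 2y₂ + 4y₃ + 2y₄ + 4y₅ + 2y₆ + 4y₇ + y₈] = 0.083333·(-110.02) = -9.1683.

-9.1683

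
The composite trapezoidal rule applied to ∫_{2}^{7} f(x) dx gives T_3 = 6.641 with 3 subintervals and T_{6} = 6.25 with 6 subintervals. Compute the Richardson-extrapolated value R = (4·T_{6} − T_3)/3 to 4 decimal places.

R = (4·T_{6} − T_3) / 3 = (4·6.25 − 6.641)/3 = (18.359)/3 = 6.1197.

6.1197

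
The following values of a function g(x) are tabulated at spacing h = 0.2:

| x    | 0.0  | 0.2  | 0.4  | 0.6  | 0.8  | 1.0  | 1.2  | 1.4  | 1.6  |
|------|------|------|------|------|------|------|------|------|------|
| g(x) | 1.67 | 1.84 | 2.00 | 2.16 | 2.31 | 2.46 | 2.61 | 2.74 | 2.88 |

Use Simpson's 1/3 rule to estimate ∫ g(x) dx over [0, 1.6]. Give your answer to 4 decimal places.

3.6793

h = 0.2, n = 8.
(h/3)·[y₀ + 4y₁ + 2y₂ + 4y₃ + 2y₄ + 4y₅ + 2y₆ + 4y₇ + y₈] = 0.066667·(55.19) = 3.6793.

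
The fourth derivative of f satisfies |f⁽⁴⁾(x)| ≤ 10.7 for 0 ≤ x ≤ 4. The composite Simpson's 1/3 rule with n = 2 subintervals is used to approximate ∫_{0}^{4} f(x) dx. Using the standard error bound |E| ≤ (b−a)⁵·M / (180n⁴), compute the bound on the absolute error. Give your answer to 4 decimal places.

3.8044

|E| ≤ (4)⁵·10.7 / (180·2⁴) = 10956.8/2880 = 3.8044.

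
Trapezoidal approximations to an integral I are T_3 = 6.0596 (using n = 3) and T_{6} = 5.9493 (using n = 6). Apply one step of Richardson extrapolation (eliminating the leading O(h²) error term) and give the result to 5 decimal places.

5.91253

R = (4·T_{6} − T_3) / 3 = (4·5.9493 − 6.0596)/3 = (17.7376)/3 = 5.91253.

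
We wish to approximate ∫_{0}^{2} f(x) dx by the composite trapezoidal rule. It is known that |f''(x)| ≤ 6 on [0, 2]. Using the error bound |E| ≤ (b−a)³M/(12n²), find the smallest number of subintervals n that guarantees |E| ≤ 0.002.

45

Need 48/(12n²) ≤ 0.002.
n² ≥ 48/(12·0.002) = 2000 ⇒ n ≥ 44.7214, so the smallest n is 45.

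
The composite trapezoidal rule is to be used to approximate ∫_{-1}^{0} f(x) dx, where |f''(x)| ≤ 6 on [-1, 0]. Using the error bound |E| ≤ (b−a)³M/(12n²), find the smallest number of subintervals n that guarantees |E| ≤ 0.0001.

Need 6/(12n²) ≤ 0.0001.
n² ≥ 6/(12·0.0001) = 5000 ⇒ n ≥ 70.7107, so the smallest n is 71.

71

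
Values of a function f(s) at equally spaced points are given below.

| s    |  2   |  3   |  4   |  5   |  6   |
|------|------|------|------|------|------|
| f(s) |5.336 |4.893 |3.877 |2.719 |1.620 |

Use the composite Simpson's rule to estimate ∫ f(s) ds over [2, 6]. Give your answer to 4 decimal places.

15.0527

h = 1, n = 4.
(h/3)·[y₀ + 4y₁ + 2y₂ + 4y₃ + y₄] = 0.333333·(45.158) = 15.0527.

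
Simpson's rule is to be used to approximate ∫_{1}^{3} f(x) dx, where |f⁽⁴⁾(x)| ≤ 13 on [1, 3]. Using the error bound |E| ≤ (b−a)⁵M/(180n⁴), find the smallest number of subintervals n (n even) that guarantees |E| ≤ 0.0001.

Need 416/(180n⁴) ≤ 0.0001.
n⁴ ≥ 416/(180·0.0001) = 23111.1 ⇒ n ≥ 12.3298, so the smallest even n is 14. (n must be even for Simpson's rule.)

14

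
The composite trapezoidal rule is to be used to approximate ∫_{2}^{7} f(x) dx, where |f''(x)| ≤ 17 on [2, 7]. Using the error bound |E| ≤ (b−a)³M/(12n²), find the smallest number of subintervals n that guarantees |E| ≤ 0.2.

Need 2125/(12n²) ≤ 0.2.
n² ≥ 2125/(12·0.2) = 885.417 ⇒ n ≥ 29.7560, so the smallest n is 30.

30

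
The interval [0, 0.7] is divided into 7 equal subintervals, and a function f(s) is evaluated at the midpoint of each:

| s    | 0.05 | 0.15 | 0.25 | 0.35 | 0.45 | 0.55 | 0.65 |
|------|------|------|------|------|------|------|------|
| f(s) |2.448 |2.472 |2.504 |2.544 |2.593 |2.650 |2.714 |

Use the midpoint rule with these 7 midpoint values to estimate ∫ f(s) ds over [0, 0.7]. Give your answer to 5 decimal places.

h = 0.1, n = 7.
h·[y(m₁) + y(m₂) + y(m₃) + y(m₄) + y(m₅) + y(m₆) + y(m₇)] = 0.1·(17.925) = 1.79250.

1.79250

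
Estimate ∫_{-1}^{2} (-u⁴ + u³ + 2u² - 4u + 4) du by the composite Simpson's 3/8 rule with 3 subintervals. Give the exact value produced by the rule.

h = (2 − (-1))/3 = 1.
Nodes u₀,…,u₃ = -1, 0, 1, 2.
f(u) = -u⁴ + u³ + 2u² - 4u + 4: f₀=8, f₁=4, f₂=2, f₃=-4.
(3h/8)·[f₀ + 3f₁ + 3f₂ + f₃] = 0.375·(22) = 8.25.

8.25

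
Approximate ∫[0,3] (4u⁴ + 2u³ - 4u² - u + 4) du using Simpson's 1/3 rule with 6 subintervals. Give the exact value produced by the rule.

h = (3 − 0)/6 = 0.5.
Nodes u₀,…,u₆ = 0, 0.5, 1, 1.5, 2, 2.5, 3.
f(u) = 4u⁴ + 2u³ - 4u² - u + 4: f₀=4, f₁=3, f₂=5, f₃=20.5, f₄=66, f₅=164, f₆=343.
(h/3)·[f₀ + 4f₁ + 2f₂ + 4f₃ + 2f₄ + 4f₅ + f₆] = 0.166667·(1239) = 206.5.

206.5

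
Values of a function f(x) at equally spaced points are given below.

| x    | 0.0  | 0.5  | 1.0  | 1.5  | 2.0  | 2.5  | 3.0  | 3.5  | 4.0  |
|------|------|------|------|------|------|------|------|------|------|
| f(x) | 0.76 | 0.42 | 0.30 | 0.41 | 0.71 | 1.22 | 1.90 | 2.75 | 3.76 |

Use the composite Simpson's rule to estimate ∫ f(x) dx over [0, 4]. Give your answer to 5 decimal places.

4.92333

h = 0.5, n = 8.
(h/3)·[y₀ + 4y₁ + 2y₂ + 4y₃ + 2y₄ + 4y₅ + 2y₆ + 4y₇ + y₈] = 0.166667·(29.54) = 4.92333.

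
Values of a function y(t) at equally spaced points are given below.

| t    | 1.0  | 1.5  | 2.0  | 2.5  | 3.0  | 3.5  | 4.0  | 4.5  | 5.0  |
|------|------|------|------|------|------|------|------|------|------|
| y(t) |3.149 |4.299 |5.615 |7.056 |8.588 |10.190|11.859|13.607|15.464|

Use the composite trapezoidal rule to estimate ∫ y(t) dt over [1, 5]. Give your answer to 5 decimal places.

35.26025

h = 0.5, n = 8.
(h/2)·[y₀ + 2y₁ + 2y₂ + 2y₃ + 2y₄ + 2y₅ + 2y₆ + 2y₇ + y₈] = 0.25·(141.041) = 35.26025.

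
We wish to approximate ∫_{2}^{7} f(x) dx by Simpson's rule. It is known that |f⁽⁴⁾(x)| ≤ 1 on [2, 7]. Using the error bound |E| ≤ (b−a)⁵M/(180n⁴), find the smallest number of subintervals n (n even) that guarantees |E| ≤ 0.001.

Need 3125/(180n⁴) ≤ 0.001.
n⁴ ≥ 3125/(180·0.001) = 17361.1 ⇒ n ≥ 11.4787, so the smallest even n is 12. (n must be even for Simpson's rule.)

12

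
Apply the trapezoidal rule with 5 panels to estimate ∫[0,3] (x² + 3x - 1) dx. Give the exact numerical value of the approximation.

h = (3 − 0)/5 = 0.6.
Nodes x₀,…,x₅ = 0, 0.6, 1.2, 1.8, 2.4, 3.
f(x) = x² + 3x - 1: f₀=-1, f₁=1.16, f₂=4.04, f₃=7.64, f₄=11.96, f₅=17.
(h/2)·[f₀ + 2f₁ + 2f₂ + 2f₃ + 2f₄ + f₅] = 0.3·(65.6) = 19.68.

19.68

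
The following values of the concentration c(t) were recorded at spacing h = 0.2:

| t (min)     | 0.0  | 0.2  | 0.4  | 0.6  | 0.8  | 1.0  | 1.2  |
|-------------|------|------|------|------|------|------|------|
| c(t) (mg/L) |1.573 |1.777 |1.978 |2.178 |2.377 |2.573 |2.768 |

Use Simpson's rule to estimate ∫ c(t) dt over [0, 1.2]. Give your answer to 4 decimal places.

2.6109

h = 0.2, n = 6.
(h/3)·[y₀ + 4y₁ + 2y₂ + 4y₃ + 2y₄ + 4y₅ + y₆] = 0.066667·(39.163) = 2.6109.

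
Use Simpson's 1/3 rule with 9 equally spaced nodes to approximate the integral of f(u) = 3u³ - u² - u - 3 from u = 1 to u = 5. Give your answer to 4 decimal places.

h = (5 − 1)/8 = 0.5.
Nodes u₀,…,u₈ = 1, 1.5, 2, 2.5, 3, 3.5, 4, 4.5, 5.
f(u) = 3u³ - u² - u - 3: f₀=-2, f₁=3.375, f₂=15, f₃=35.125, f₄=66, f₅=109.875, f₆=169, f₇=245.625, f₈=342.
(h/3)·[f₀ + 4f₁ + 2f₂ + 4f₃ + 2f₄ + 4f₅ + 2f₆ + 4f₇ + f₈] = 0.166667·(2416) = 402.6667.

402.6667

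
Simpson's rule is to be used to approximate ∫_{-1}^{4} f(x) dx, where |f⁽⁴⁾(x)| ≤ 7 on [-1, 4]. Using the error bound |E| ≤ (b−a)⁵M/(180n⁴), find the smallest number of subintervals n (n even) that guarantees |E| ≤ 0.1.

Need 21875/(180n⁴) ≤ 0.1.
n⁴ ≥ 21875/(180·0.1) = 1215.28 ⇒ n ≥ 5.9043, so the smallest even n is 6. (n must be even for Simpson's rule.)

6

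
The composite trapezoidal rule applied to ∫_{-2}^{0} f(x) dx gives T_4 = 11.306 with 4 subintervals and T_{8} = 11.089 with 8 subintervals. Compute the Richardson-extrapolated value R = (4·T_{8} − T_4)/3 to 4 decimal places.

R = (4·T_{8} − T_4) / 3 = (4·11.089 − 11.306)/3 = (33.050)/3 = 11.0167.

11.0167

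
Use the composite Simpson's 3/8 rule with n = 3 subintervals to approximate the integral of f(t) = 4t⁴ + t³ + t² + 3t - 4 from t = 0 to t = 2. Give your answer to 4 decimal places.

30.7407

h = (2 − 0)/3 = 0.666667.
Nodes t₀,…,t₃ = 0, 0.666667, 1.333333, 2.
f(t) = 4t⁴ + t³ + t² + 3t - 4: f₀=-4, f₁=-0.469136, f₂=16.790123, f₃=78.
(3h/8)·[f₀ + 3f₁ + 3f₂ + f₃] = 0.25·(122.962963) = 30.7407.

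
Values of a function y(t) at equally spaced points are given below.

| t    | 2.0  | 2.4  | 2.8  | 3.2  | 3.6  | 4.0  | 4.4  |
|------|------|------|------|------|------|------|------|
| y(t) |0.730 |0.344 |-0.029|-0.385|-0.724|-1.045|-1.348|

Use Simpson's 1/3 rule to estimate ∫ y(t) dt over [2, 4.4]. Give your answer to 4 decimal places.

-0.8624

h = 0.4, n = 6.
(h/3)·[y₀ + 4y₁ + 2y₂ + 4y₃ + 2y₄ + 4y₅ + y₆] = 0.133333·(-6.468) = -0.8624.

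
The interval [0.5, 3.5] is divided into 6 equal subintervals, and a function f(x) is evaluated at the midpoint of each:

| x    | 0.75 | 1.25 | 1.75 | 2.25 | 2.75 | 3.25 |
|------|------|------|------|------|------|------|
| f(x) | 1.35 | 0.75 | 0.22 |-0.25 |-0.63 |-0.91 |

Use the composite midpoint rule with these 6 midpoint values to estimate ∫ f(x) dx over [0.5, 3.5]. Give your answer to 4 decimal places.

h = 0.5, n = 6.
h·[y(m₁) + y(m₂) + y(m₃) + y(m₄) + y(m₅) + y(m₆)] = 0.5·(0.53) = 0.2650.

0.2650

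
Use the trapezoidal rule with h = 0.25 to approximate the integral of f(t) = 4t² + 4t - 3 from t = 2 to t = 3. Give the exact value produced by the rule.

h = (3 − 2)/4 = 0.25.
Nodes t₀,…,t₄ = 2, 2.25, 2.5, 2.75, 3.
f(t) = 4t² + 4t - 3: f₀=21, f₁=26.25, f₂=32, f₃=38.25, f₄=45.
(h/2)·[f₀ + 2f₁ + 2f₂ + 2f₃ + f₄] = 0.125·(259) = 32.375.

32.375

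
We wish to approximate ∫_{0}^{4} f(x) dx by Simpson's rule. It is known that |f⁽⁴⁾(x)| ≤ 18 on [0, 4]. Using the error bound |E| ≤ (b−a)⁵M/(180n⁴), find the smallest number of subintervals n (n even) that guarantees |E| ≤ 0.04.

Need 18432/(180n⁴) ≤ 0.04.
n⁴ ≥ 18432/(180·0.04) = 2560 ⇒ n ≥ 7.1131, so the smallest even n is 8. (n must be even for Simpson's rule.)

8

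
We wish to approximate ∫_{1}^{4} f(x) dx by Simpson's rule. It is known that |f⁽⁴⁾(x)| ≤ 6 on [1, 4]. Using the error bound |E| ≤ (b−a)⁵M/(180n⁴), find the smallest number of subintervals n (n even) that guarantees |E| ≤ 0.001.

Need 1458/(180n⁴) ≤ 0.001.
n⁴ ≥ 1458/(180·0.001) = 8100 ⇒ n ≥ 9.4868, so the smallest even n is 10. (n must be even for Simpson's rule.)

10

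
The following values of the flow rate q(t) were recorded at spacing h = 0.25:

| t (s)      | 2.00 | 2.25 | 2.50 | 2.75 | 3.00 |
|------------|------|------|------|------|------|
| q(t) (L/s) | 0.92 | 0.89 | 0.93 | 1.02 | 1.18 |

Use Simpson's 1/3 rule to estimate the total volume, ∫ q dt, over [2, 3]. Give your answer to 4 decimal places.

h = 0.25, n = 4.
(h/3)·[y₀ + 4y₁ + 2y₂ + 4y₃ + y₄] = 0.083333·(11.60) = 0.9667.

0.9667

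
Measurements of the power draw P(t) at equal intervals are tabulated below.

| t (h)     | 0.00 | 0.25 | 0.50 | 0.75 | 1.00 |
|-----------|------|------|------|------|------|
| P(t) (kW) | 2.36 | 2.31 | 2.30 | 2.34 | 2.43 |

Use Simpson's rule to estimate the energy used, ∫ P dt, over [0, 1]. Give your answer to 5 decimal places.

h = 0.25, n = 4.
(h/3)·[y₀ + 4y₁ + 2y₂ + 4y₃ + y₄] = 0.083333·(27.99) = 2.33250.

2.33250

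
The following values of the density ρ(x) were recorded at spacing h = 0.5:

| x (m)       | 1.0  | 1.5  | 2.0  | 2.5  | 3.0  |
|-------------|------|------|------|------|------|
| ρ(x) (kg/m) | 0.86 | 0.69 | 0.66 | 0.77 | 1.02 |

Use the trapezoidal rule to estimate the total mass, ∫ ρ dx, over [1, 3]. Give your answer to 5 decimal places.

1.53000

h = 0.5, n = 4.
(h/2)·[y₀ + 2y₁ + 2y₂ + 2y₃ + y₄] = 0.25·(6.12) = 1.53000.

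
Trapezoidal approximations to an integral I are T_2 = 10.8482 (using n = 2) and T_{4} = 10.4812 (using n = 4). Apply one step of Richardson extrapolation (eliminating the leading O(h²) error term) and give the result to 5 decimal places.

10.35887

R = (4·T_{4} − T_2) / 3 = (4·10.4812 − 10.8482)/3 = (31.0766)/3 = 10.35887.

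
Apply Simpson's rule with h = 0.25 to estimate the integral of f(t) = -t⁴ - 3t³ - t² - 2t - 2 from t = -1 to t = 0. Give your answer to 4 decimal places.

h = (0 − (-1))/4 = 0.25.
Nodes t₀,…,t₄ = -1, -0.75, -0.5, -0.25, 0.
f(t) = -t⁴ - 3t³ - t² - 2t - 2: f₀=1, f₁=-0.11328125, f₂=-0.9375, f₃=-1.51953125, f₄=-2.
(h/3)·[f₀ + 4f₁ + 2f₂ + 4f₃ + f₄] = 0.083333·(-9.40625) = -0.7839.

-0.7839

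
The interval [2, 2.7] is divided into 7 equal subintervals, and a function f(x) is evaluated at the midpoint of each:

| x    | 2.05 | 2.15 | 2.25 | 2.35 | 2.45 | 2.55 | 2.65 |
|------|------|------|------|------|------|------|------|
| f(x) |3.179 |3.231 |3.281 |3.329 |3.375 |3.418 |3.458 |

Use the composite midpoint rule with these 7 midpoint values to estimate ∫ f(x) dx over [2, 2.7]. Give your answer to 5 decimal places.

2.32710

h = 0.1, n = 7.
h·[y(m₁) + y(m₂) + y(m₃) + y(m₄) + y(m₅) + y(m₆) + y(m₇)] = 0.1·(23.271) = 2.32710.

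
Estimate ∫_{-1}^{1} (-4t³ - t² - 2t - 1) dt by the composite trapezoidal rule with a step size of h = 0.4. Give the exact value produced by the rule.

-2.72

h = (1 − (-1))/5 = 0.4.
Nodes t₀,…,t₅ = -1, -0.6, -0.2, 0.2, 0.6, 1.
f(t) = -4t³ - t² - 2t - 1: f₀=4, f₁=0.704, f₂=-0.608, f₃=-1.472, f₄=-3.424, f₅=-8.
(h/2)·[f₀ + 2f₁ + 2f₂ + 2f₃ + 2f₄ + f₅] = 0.2·(-13.6) = -2.72.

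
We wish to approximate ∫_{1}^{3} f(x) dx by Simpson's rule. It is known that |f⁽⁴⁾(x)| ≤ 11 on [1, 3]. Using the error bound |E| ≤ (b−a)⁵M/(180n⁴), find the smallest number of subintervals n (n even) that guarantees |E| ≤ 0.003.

Need 352/(180n⁴) ≤ 0.003.
n⁴ ≥ 352/(180·0.003) = 651.852 ⇒ n ≥ 5.0529, so the smallest even n is 6. (n must be even for Simpson's rule.)

6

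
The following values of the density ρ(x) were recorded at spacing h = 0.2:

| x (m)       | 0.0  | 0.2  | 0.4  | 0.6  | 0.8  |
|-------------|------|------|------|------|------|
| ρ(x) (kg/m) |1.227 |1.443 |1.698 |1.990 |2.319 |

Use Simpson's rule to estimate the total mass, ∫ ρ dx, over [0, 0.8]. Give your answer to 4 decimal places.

1.3783

h = 0.2, n = 4.
(h/3)·[y₀ + 4y₁ + 2y₂ + 4y₃ + y₄] = 0.066667·(20.674) = 1.3783.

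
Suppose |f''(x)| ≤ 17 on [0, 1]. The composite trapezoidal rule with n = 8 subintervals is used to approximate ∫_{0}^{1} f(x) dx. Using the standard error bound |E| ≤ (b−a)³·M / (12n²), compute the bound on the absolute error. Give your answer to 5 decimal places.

|E| ≤ (1)³·17 / (12·8²) = 17/768 = 0.02214.

0.02214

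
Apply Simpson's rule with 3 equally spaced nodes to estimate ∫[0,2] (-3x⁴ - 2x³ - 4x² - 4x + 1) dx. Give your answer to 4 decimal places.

h = (2 − 0)/2 = 1.
Nodes x₀,…,x₂ = 0, 1, 2.
f(x) = -3x⁴ - 2x³ - 4x² - 4x + 1: f₀=1, f₁=-12, f₂=-87.
(h/3)·[f₀ + 4f₁ + f₂] = 0.333333·(-134) = -44.6667.

-44.6667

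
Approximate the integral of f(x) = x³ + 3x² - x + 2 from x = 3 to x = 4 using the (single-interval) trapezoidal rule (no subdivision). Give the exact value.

81.5

T = (b−a)/2 · [f(3) + f(4)] = 0.5·[53 + 110] = 81.5.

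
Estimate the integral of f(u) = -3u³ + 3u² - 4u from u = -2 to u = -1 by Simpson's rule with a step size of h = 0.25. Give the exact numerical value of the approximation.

24.25

h = (-1 − (-2))/4 = 0.25.
Nodes u₀,…,u₄ = -2, -1.75, -1.5, -1.25, -1.
f(u) = -3u³ + 3u² - 4u: f₀=44, f₁=32.265625, f₂=22.875, f₃=15.546875, f₄=10.
(h/3)·[f₀ + 4f₁ + 2f₂ + 4f₃ + f₄] = 0.083333·(291) = 24.25.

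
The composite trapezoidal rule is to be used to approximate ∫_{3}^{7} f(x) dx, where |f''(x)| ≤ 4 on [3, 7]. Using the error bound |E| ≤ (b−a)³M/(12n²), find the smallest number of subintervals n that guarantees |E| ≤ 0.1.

Need 256/(12n²) ≤ 0.1.
n² ≥ 256/(12·0.1) = 213.333 ⇒ n ≥ 14.6059, so the smallest n is 15.

15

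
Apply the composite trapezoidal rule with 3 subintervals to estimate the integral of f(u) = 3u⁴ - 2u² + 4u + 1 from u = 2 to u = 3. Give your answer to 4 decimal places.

127.0062

h = (3 − 2)/3 = 0.333333.
Nodes u₀,…,u₃ = 2, 2.333333, 2.666667, 3.
f(u) = 3u⁴ - 2u² + 4u + 1: f₀=49, f₁=88.370370, f₂=149.148148, f₃=238.
(h/2)·[f₀ + 2f₁ + 2f₂ + f₃] = 0.166667·(762.037037) = 127.0062.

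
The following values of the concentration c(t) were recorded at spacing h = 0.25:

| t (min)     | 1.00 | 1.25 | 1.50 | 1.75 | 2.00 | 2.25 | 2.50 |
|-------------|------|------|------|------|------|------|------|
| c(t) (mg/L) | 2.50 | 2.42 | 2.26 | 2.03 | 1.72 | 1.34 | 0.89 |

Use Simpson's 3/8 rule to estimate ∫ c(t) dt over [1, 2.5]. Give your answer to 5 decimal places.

h = 0.25, n = 6.
(3h/8)·[y₀ + 3y₁ + 3y₂ + 2y₃ + 3y₄ + 3y₅ + y₆] = 0.09375·(30.67) = 2.87531.

2.87531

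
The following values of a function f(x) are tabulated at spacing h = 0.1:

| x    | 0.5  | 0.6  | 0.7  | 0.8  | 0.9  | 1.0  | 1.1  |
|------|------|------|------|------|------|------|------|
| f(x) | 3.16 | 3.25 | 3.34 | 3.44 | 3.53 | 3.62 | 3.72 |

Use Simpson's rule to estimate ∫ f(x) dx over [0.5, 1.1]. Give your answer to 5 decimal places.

2.06200

h = 0.1, n = 6.
(h/3)·[y₀ + 4y₁ + 2y₂ + 4y₃ + 2y₄ + 4y₅ + y₆] = 0.033333·(61.86) = 2.06200.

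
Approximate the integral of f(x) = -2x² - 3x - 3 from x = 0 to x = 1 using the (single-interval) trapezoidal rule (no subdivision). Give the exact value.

-5.5

T = (b−a)/2 · [f(0) + f(1)] = 0.5·[(-3) + (-8)] = -5.5.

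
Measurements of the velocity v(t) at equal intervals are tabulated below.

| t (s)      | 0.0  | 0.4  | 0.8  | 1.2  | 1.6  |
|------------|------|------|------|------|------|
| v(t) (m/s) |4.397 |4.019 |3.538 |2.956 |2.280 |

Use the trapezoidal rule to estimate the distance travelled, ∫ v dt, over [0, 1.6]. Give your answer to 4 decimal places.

h = 0.4, n = 4.
(h/2)·[y₀ + 2y₁ + 2y₂ + 2y₃ + y₄] = 0.2·(27.703) = 5.5406.

5.5406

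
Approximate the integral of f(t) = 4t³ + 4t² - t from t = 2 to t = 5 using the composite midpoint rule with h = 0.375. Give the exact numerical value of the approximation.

752.8828125

h = (5 − 2)/8 = 0.375.
Midpoints m₁,…,m₈ = 2.1875, 2.5625, 2.9375, 3.3125, 3.6875, 4.0625, 4.4375, 4.8125.
f(m₁)=58.8232421875, f(m₂)=91.0087890625, f(m₃)=132.9677734375, f(m₄)=185.9658203125, f(m₅)=251.2685546875, f(m₆)=330.1416015625, f(m₇)=423.8505859375, f(m₈)=533.6611328125.
h·[f(m₁) + f(m₂) + f(m₃) + f(m₄) + f(m₅) + f(m₆) + f(m₇) + f(m₈)] = 0.375·(2007.6875) = 752.8828125.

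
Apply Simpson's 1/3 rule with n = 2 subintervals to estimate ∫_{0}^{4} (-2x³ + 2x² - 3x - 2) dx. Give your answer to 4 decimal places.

h = (4 − 0)/2 = 2.
Nodes x₀,…,x₂ = 0, 2, 4.
f(x) = -2x³ + 2x² - 3x - 2: f₀=-2, f₁=-16, f₂=-110.
(h/3)·[f₀ + 4f₁ + f₂] = 0.666667·(-176) = -117.3333.

-117.3333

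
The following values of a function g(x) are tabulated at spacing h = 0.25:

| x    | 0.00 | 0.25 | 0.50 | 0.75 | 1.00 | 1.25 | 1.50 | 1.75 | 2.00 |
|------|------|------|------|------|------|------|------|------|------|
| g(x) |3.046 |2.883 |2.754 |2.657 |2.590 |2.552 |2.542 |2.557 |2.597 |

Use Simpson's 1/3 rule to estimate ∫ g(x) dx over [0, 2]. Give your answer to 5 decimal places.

h = 0.25, n = 8.
(h/3)·[y₀ + 4y₁ + 2y₂ + 4y₃ + 2y₄ + 4y₅ + 2y₆ + 4y₇ + y₈] = 0.083333·(64.011) = 5.33425.

5.33425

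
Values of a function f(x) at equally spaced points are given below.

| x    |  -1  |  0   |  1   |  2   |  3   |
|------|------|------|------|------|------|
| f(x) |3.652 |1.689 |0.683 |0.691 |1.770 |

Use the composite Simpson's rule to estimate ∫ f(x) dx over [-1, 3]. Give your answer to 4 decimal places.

h = 1, n = 4.
(h/3)·[y₀ + 4y₁ + 2y₂ + 4y₃ + y₄] = 0.333333·(16.308) = 5.4360.

5.4360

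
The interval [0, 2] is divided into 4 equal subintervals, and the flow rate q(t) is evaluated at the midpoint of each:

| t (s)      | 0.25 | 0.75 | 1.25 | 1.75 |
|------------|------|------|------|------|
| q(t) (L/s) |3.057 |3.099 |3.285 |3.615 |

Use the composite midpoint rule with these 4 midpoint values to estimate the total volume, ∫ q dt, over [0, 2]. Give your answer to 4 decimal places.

6.5280

h = 0.5, n = 4.
h·[y(m₁) + y(m₂) + y(m₃) + y(m₄)] = 0.5·(13.056) = 6.5280.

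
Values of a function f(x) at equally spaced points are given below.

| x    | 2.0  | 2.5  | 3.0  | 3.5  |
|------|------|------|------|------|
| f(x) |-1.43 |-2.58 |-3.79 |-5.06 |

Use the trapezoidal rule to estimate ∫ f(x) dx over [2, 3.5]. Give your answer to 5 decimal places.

h = 0.5, n = 3.
(h/2)·[y₀ + 2y₁ + 2y₂ + y₃] = 0.25·(-19.23) = -4.80750.

-4.80750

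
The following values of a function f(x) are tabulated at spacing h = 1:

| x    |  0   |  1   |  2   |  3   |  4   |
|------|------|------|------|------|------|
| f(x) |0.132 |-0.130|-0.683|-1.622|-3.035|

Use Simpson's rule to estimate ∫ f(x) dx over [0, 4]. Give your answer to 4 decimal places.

h = 1, n = 4.
(h/3)·[y₀ + 4y₁ + 2y₂ + 4y₃ + y₄] = 0.333333·(-11.277) = -3.7590.

-3.7590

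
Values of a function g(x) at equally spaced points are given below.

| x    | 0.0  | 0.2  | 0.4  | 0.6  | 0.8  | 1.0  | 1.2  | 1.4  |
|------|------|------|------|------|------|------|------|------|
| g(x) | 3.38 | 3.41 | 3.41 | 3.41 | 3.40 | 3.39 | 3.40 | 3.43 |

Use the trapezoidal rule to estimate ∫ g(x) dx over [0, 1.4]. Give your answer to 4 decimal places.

4.7650

h = 0.2, n = 7.
(h/2)·[y₀ + 2y₁ + 2y₂ + 2y₃ + 2y₄ + 2y₅ + 2y₆ + y₇] = 0.1·(47.65) = 4.7650.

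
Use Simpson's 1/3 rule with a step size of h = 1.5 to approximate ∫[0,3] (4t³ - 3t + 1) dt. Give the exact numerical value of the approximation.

70.5

h = (3 − 0)/2 = 1.5.
Nodes t₀,…,t₂ = 0, 1.5, 3.
f(t) = 4t³ - 3t + 1: f₀=1, f₁=10, f₂=100.
(h/3)·[f₀ + 4f₁ + f₂] = 0.5·(141) = 70.5.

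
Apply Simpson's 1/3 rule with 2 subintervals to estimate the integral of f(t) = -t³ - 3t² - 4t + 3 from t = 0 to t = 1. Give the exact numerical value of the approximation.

h = (1 − 0)/2 = 0.5.
Nodes t₀,…,t₂ = 0, 0.5, 1.
f(t) = -t³ - 3t² - 4t + 3: f₀=3, f₁=0.125, f₂=-5.
(h/3)·[f₀ + 4f₁ + f₂] = 0.166667·(-1.5) = -0.25.

-0.25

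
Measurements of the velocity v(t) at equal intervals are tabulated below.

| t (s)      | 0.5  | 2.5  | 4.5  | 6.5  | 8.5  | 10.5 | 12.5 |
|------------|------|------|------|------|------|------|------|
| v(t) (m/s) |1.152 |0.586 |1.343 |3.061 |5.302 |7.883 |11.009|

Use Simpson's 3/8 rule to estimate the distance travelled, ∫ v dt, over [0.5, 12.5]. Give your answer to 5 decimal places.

47.71875

h = 2, n = 6.
(3h/8)·[y₀ + 3y₁ + 3y₂ + 2y₃ + 3y₄ + 3y₅ + y₆] = 0.75·(63.625) = 47.71875.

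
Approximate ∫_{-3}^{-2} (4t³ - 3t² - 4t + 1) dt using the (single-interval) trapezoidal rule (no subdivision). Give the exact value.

T = (b−a)/2 · [f(-3) + f(-2)] = 0.5·[(-122) + (-35)] = -78.5.

-78.5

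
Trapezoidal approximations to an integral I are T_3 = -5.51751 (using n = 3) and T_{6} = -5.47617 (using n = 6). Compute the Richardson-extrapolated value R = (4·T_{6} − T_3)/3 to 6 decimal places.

R = (4·T_{6} − T_3) / 3 = (4·(-5.47617) − (-5.51751))/3 = (-16.38717)/3 = -5.462390.

-5.462390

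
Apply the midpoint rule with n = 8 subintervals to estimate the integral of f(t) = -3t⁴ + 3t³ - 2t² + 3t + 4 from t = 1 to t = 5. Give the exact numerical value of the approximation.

-1423.671875

h = (5 − 1)/8 = 0.5.
Midpoints m₁,…,m₈ = 1.25, 1.75, 2.25, 2.75, 3.25, 3.75, 4.25, 4.75.
f(m₁)=3.16015625, f(m₂)=-8.93359375, f(m₃)=-42.08984375, f(m₄)=-112.05859375, f(m₅)=-239.08984375, f(m₆)=-447.93359375, f(m₇)=-767.83984375, f(m₈)=-1232.55859375.
h·[f(m₁) + f(m₂) + f(m₃) + f(m₄) + f(m₅) + f(m₆) + f(m₇) + f(m₈)] = 0.5·(-2847.34375) = -1423.671875.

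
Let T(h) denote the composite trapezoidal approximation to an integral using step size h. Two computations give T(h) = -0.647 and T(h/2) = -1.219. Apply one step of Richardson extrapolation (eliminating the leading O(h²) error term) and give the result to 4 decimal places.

R = (4·T(h/2) − T(h)) / 3 = (4·(-1.219) − (-0.647))/3 = (-4.229)/3 = -1.4097.

-1.4097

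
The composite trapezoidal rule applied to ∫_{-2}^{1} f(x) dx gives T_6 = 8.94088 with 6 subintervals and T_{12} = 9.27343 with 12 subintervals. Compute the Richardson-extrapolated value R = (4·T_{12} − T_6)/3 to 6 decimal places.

9.384280

R = (4·T_{12} − T_6) / 3 = (4·9.27343 − 8.94088)/3 = (28.15284)/3 = 9.384280.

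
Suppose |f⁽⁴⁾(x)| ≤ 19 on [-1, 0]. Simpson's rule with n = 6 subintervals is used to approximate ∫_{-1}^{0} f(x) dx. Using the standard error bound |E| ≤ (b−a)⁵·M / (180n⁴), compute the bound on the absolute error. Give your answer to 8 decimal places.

|E| ≤ (1)⁵·19 / (180·6⁴) = 19/233280 = 0.00008145.

0.00008145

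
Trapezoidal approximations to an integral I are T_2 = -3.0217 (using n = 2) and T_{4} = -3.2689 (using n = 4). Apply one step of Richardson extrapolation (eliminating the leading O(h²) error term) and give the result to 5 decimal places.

R = (4·T_{4} − T_2) / 3 = (4·(-3.2689) − (-3.0217))/3 = (-10.0539)/3 = -3.35130.

-3.35130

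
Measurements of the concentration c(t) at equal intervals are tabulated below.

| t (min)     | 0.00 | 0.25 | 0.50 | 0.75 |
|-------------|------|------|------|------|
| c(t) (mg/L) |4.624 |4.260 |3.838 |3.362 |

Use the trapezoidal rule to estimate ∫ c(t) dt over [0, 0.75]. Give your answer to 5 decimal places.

h = 0.25, n = 3.
(h/2)·[y₀ + 2y₁ + 2y₂ + y₃] = 0.125·(24.182) = 3.02275.

3.02275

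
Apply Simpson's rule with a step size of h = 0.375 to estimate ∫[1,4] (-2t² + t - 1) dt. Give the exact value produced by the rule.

h = (4 − 1)/8 = 0.375.
Nodes t₀,…,t₈ = 1, 1.375, 1.75, 2.125, 2.5, 2.875, 3.25, 3.625, 4.
f(t) = -2t² + t - 1: f₀=-2, f₁=-3.40625, f₂=-5.375, f₃=-7.90625, f₄=-11, f₅=-14.65625, f₆=-18.875, f₇=-23.65625, f₈=-29.
(h/3)·[f₀ + 4f₁ + 2f₂ + 4f₃ + 2f₄ + 4f₅ + 2f₆ + 4f₇ + f₈] = 0.125·(-300) = -37.5.

-37.5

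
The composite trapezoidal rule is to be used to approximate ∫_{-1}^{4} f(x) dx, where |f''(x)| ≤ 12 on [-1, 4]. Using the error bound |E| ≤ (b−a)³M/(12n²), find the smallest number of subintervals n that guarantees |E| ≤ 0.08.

Need 1500/(12n²) ≤ 0.08.
n² ≥ 1500/(12·0.08) = 1562.5 ⇒ n ≥ 39.5285, so the smallest n is 40.

40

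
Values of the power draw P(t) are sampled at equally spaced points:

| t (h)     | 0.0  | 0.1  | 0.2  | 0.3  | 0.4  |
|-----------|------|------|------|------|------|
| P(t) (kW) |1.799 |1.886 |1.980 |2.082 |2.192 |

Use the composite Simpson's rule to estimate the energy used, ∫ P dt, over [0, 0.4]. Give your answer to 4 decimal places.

0.7941

h = 0.1, n = 4.
(h/3)·[y₀ + 4y₁ + 2y₂ + 4y₃ + y₄] = 0.033333·(23.823) = 0.7941.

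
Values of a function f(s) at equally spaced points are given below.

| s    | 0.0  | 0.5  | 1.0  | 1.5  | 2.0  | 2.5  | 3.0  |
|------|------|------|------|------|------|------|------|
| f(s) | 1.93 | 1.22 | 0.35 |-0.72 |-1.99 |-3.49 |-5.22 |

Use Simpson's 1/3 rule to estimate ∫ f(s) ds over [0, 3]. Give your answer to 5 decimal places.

h = 0.5, n = 6.
(h/3)·[y₀ + 4y₁ + 2y₂ + 4y₃ + 2y₄ + 4y₅ + y₆] = 0.166667·(-18.53) = -3.08833.

-3.08833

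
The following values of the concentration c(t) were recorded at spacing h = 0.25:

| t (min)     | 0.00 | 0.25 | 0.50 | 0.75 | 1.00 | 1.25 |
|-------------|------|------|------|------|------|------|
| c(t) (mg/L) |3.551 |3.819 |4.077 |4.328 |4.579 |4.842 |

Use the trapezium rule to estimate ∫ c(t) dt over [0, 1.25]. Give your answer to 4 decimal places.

h = 0.25, n = 5.
(h/2)·[y₀ + 2y₁ + 2y₂ + 2y₃ + 2y₄ + y₅] = 0.125·(41.999) = 5.2499.

5.2499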